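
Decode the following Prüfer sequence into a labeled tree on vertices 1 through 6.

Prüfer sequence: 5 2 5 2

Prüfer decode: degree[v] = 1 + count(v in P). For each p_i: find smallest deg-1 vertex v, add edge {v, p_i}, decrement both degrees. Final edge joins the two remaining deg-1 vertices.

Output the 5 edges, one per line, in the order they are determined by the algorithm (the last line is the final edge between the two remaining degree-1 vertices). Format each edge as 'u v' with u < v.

Initial degrees: {1:1, 2:3, 3:1, 4:1, 5:3, 6:1}
Step 1: smallest deg-1 vertex = 1, p_1 = 5. Add edge {1,5}. Now deg[1]=0, deg[5]=2.
Step 2: smallest deg-1 vertex = 3, p_2 = 2. Add edge {2,3}. Now deg[3]=0, deg[2]=2.
Step 3: smallest deg-1 vertex = 4, p_3 = 5. Add edge {4,5}. Now deg[4]=0, deg[5]=1.
Step 4: smallest deg-1 vertex = 5, p_4 = 2. Add edge {2,5}. Now deg[5]=0, deg[2]=1.
Final: two remaining deg-1 vertices are 2, 6. Add edge {2,6}.

Answer: 1 5
2 3
4 5
2 5
2 6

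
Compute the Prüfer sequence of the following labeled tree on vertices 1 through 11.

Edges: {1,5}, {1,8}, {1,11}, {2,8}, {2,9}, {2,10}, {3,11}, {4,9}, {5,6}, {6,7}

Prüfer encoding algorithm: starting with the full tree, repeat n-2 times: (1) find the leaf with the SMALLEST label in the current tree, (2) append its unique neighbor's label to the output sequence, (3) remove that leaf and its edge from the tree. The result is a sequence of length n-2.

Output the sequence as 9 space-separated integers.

Answer: 11 9 6 5 1 2 2 8 1

Derivation:
Step 1: leaves = {3,4,7,10}. Remove smallest leaf 3, emit neighbor 11.
Step 2: leaves = {4,7,10,11}. Remove smallest leaf 4, emit neighbor 9.
Step 3: leaves = {7,9,10,11}. Remove smallest leaf 7, emit neighbor 6.
Step 4: leaves = {6,9,10,11}. Remove smallest leaf 6, emit neighbor 5.
Step 5: leaves = {5,9,10,11}. Remove smallest leaf 5, emit neighbor 1.
Step 6: leaves = {9,10,11}. Remove smallest leaf 9, emit neighbor 2.
Step 7: leaves = {10,11}. Remove smallest leaf 10, emit neighbor 2.
Step 8: leaves = {2,11}. Remove smallest leaf 2, emit neighbor 8.
Step 9: leaves = {8,11}. Remove smallest leaf 8, emit neighbor 1.
Done: 2 vertices remain (1, 11). Sequence = [11 9 6 5 1 2 2 8 1]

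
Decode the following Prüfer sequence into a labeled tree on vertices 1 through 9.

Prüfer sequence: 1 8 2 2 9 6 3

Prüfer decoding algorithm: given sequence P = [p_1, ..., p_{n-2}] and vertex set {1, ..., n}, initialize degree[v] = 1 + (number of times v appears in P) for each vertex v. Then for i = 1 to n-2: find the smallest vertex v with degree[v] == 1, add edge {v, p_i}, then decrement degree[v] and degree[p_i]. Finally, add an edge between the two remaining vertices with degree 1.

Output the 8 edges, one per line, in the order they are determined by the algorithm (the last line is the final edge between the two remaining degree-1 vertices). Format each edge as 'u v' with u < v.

Initial degrees: {1:2, 2:3, 3:2, 4:1, 5:1, 6:2, 7:1, 8:2, 9:2}
Step 1: smallest deg-1 vertex = 4, p_1 = 1. Add edge {1,4}. Now deg[4]=0, deg[1]=1.
Step 2: smallest deg-1 vertex = 1, p_2 = 8. Add edge {1,8}. Now deg[1]=0, deg[8]=1.
Step 3: smallest deg-1 vertex = 5, p_3 = 2. Add edge {2,5}. Now deg[5]=0, deg[2]=2.
Step 4: smallest deg-1 vertex = 7, p_4 = 2. Add edge {2,7}. Now deg[7]=0, deg[2]=1.
Step 5: smallest deg-1 vertex = 2, p_5 = 9. Add edge {2,9}. Now deg[2]=0, deg[9]=1.
Step 6: smallest deg-1 vertex = 8, p_6 = 6. Add edge {6,8}. Now deg[8]=0, deg[6]=1.
Step 7: smallest deg-1 vertex = 6, p_7 = 3. Add edge {3,6}. Now deg[6]=0, deg[3]=1.
Final: two remaining deg-1 vertices are 3, 9. Add edge {3,9}.

Answer: 1 4
1 8
2 5
2 7
2 9
6 8
3 6
3 9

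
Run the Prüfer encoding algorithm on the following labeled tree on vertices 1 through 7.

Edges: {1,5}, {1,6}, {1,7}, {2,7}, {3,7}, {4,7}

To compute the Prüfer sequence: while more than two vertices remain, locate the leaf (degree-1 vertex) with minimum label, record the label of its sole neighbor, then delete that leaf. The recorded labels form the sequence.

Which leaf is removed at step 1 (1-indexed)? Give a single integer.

Step 1: current leaves = {2,3,4,5,6}. Remove leaf 2 (neighbor: 7).

Answer: 2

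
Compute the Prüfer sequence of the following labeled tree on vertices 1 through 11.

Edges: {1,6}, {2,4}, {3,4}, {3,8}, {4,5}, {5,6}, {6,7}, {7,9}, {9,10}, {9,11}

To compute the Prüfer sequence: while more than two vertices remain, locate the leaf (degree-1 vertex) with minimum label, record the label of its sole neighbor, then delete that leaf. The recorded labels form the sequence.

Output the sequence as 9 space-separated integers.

Step 1: leaves = {1,2,8,10,11}. Remove smallest leaf 1, emit neighbor 6.
Step 2: leaves = {2,8,10,11}. Remove smallest leaf 2, emit neighbor 4.
Step 3: leaves = {8,10,11}. Remove smallest leaf 8, emit neighbor 3.
Step 4: leaves = {3,10,11}. Remove smallest leaf 3, emit neighbor 4.
Step 5: leaves = {4,10,11}. Remove smallest leaf 4, emit neighbor 5.
Step 6: leaves = {5,10,11}. Remove smallest leaf 5, emit neighbor 6.
Step 7: leaves = {6,10,11}. Remove smallest leaf 6, emit neighbor 7.
Step 8: leaves = {7,10,11}. Remove smallest leaf 7, emit neighbor 9.
Step 9: leaves = {10,11}. Remove smallest leaf 10, emit neighbor 9.
Done: 2 vertices remain (9, 11). Sequence = [6 4 3 4 5 6 7 9 9]

Answer: 6 4 3 4 5 6 7 9 9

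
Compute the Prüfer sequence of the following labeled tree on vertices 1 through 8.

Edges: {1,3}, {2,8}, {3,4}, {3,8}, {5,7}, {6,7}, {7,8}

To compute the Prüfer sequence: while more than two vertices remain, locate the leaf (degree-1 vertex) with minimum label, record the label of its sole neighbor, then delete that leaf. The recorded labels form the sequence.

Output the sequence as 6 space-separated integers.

Step 1: leaves = {1,2,4,5,6}. Remove smallest leaf 1, emit neighbor 3.
Step 2: leaves = {2,4,5,6}. Remove smallest leaf 2, emit neighbor 8.
Step 3: leaves = {4,5,6}. Remove smallest leaf 4, emit neighbor 3.
Step 4: leaves = {3,5,6}. Remove smallest leaf 3, emit neighbor 8.
Step 5: leaves = {5,6,8}. Remove smallest leaf 5, emit neighbor 7.
Step 6: leaves = {6,8}. Remove smallest leaf 6, emit neighbor 7.
Done: 2 vertices remain (7, 8). Sequence = [3 8 3 8 7 7]

Answer: 3 8 3 8 7 7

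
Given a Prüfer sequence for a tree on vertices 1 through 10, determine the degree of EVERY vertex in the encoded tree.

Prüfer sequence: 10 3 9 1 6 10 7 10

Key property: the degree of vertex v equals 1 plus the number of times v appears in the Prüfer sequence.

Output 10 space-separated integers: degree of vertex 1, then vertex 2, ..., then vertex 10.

p_1 = 10: count[10] becomes 1
p_2 = 3: count[3] becomes 1
p_3 = 9: count[9] becomes 1
p_4 = 1: count[1] becomes 1
p_5 = 6: count[6] becomes 1
p_6 = 10: count[10] becomes 2
p_7 = 7: count[7] becomes 1
p_8 = 10: count[10] becomes 3
Degrees (1 + count): deg[1]=1+1=2, deg[2]=1+0=1, deg[3]=1+1=2, deg[4]=1+0=1, deg[5]=1+0=1, deg[6]=1+1=2, deg[7]=1+1=2, deg[8]=1+0=1, deg[9]=1+1=2, deg[10]=1+3=4

Answer: 2 1 2 1 1 2 2 1 2 4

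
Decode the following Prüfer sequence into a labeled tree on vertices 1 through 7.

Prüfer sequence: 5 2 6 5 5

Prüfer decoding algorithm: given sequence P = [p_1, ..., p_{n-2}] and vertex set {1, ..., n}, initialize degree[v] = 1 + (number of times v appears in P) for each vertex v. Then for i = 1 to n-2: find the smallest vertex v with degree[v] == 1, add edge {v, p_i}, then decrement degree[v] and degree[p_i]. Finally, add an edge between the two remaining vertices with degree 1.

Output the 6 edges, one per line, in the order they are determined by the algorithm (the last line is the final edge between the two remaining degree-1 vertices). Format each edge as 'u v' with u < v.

Answer: 1 5
2 3
2 6
4 5
5 6
5 7

Derivation:
Initial degrees: {1:1, 2:2, 3:1, 4:1, 5:4, 6:2, 7:1}
Step 1: smallest deg-1 vertex = 1, p_1 = 5. Add edge {1,5}. Now deg[1]=0, deg[5]=3.
Step 2: smallest deg-1 vertex = 3, p_2 = 2. Add edge {2,3}. Now deg[3]=0, deg[2]=1.
Step 3: smallest deg-1 vertex = 2, p_3 = 6. Add edge {2,6}. Now deg[2]=0, deg[6]=1.
Step 4: smallest deg-1 vertex = 4, p_4 = 5. Add edge {4,5}. Now deg[4]=0, deg[5]=2.
Step 5: smallest deg-1 vertex = 6, p_5 = 5. Add edge {5,6}. Now deg[6]=0, deg[5]=1.
Final: two remaining deg-1 vertices are 5, 7. Add edge {5,7}.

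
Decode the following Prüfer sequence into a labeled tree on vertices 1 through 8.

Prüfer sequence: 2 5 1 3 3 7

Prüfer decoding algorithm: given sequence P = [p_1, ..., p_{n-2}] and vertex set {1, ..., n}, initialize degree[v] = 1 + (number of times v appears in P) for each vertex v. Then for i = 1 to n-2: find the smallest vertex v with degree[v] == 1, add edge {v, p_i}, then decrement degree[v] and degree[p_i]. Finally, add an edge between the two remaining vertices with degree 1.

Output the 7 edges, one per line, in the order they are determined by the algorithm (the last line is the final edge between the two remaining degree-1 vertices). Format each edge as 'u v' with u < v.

Answer: 2 4
2 5
1 5
1 3
3 6
3 7
7 8

Derivation:
Initial degrees: {1:2, 2:2, 3:3, 4:1, 5:2, 6:1, 7:2, 8:1}
Step 1: smallest deg-1 vertex = 4, p_1 = 2. Add edge {2,4}. Now deg[4]=0, deg[2]=1.
Step 2: smallest deg-1 vertex = 2, p_2 = 5. Add edge {2,5}. Now deg[2]=0, deg[5]=1.
Step 3: smallest deg-1 vertex = 5, p_3 = 1. Add edge {1,5}. Now deg[5]=0, deg[1]=1.
Step 4: smallest deg-1 vertex = 1, p_4 = 3. Add edge {1,3}. Now deg[1]=0, deg[3]=2.
Step 5: smallest deg-1 vertex = 6, p_5 = 3. Add edge {3,6}. Now deg[6]=0, deg[3]=1.
Step 6: smallest deg-1 vertex = 3, p_6 = 7. Add edge {3,7}. Now deg[3]=0, deg[7]=1.
Final: two remaining deg-1 vertices are 7, 8. Add edge {7,8}.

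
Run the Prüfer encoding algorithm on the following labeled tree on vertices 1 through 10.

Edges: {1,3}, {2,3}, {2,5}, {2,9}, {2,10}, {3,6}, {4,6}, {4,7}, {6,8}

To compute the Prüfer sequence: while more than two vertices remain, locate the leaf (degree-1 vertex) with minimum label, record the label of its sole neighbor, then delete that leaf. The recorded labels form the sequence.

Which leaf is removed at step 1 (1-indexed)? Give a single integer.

Step 1: current leaves = {1,5,7,8,9,10}. Remove leaf 1 (neighbor: 3).

Answer: 1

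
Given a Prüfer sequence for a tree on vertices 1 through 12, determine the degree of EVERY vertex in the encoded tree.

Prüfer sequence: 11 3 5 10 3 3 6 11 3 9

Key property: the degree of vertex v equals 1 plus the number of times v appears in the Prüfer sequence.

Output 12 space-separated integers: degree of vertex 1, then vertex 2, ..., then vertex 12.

Answer: 1 1 5 1 2 2 1 1 2 2 3 1

Derivation:
p_1 = 11: count[11] becomes 1
p_2 = 3: count[3] becomes 1
p_3 = 5: count[5] becomes 1
p_4 = 10: count[10] becomes 1
p_5 = 3: count[3] becomes 2
p_6 = 3: count[3] becomes 3
p_7 = 6: count[6] becomes 1
p_8 = 11: count[11] becomes 2
p_9 = 3: count[3] becomes 4
p_10 = 9: count[9] becomes 1
Degrees (1 + count): deg[1]=1+0=1, deg[2]=1+0=1, deg[3]=1+4=5, deg[4]=1+0=1, deg[5]=1+1=2, deg[6]=1+1=2, deg[7]=1+0=1, deg[8]=1+0=1, deg[9]=1+1=2, deg[10]=1+1=2, deg[11]=1+2=3, deg[12]=1+0=1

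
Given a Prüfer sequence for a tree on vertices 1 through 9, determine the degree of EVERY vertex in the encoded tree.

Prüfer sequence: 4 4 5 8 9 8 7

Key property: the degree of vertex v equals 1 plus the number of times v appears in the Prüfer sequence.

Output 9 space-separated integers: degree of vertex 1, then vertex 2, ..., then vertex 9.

Answer: 1 1 1 3 2 1 2 3 2

Derivation:
p_1 = 4: count[4] becomes 1
p_2 = 4: count[4] becomes 2
p_3 = 5: count[5] becomes 1
p_4 = 8: count[8] becomes 1
p_5 = 9: count[9] becomes 1
p_6 = 8: count[8] becomes 2
p_7 = 7: count[7] becomes 1
Degrees (1 + count): deg[1]=1+0=1, deg[2]=1+0=1, deg[3]=1+0=1, deg[4]=1+2=3, deg[5]=1+1=2, deg[6]=1+0=1, deg[7]=1+1=2, deg[8]=1+2=3, deg[9]=1+1=2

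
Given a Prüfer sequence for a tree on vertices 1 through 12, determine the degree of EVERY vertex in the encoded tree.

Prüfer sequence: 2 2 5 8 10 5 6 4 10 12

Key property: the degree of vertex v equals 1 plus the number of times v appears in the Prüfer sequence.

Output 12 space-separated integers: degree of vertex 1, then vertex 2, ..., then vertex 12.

p_1 = 2: count[2] becomes 1
p_2 = 2: count[2] becomes 2
p_3 = 5: count[5] becomes 1
p_4 = 8: count[8] becomes 1
p_5 = 10: count[10] becomes 1
p_6 = 5: count[5] becomes 2
p_7 = 6: count[6] becomes 1
p_8 = 4: count[4] becomes 1
p_9 = 10: count[10] becomes 2
p_10 = 12: count[12] becomes 1
Degrees (1 + count): deg[1]=1+0=1, deg[2]=1+2=3, deg[3]=1+0=1, deg[4]=1+1=2, deg[5]=1+2=3, deg[6]=1+1=2, deg[7]=1+0=1, deg[8]=1+1=2, deg[9]=1+0=1, deg[10]=1+2=3, deg[11]=1+0=1, deg[12]=1+1=2

Answer: 1 3 1 2 3 2 1 2 1 3 1 2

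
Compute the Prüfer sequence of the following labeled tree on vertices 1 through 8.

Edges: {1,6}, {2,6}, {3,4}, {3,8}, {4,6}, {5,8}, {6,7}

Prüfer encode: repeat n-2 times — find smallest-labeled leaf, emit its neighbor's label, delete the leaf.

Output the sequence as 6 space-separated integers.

Answer: 6 6 8 6 4 3

Derivation:
Step 1: leaves = {1,2,5,7}. Remove smallest leaf 1, emit neighbor 6.
Step 2: leaves = {2,5,7}. Remove smallest leaf 2, emit neighbor 6.
Step 3: leaves = {5,7}. Remove smallest leaf 5, emit neighbor 8.
Step 4: leaves = {7,8}. Remove smallest leaf 7, emit neighbor 6.
Step 5: leaves = {6,8}. Remove smallest leaf 6, emit neighbor 4.
Step 6: leaves = {4,8}. Remove smallest leaf 4, emit neighbor 3.
Done: 2 vertices remain (3, 8). Sequence = [6 6 8 6 4 3]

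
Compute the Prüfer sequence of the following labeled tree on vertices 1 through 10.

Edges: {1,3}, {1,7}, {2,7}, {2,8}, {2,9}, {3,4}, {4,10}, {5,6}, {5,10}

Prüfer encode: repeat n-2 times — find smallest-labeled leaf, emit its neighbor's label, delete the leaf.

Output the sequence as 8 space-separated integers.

Answer: 5 10 2 2 7 1 3 4

Derivation:
Step 1: leaves = {6,8,9}. Remove smallest leaf 6, emit neighbor 5.
Step 2: leaves = {5,8,9}. Remove smallest leaf 5, emit neighbor 10.
Step 3: leaves = {8,9,10}. Remove smallest leaf 8, emit neighbor 2.
Step 4: leaves = {9,10}. Remove smallest leaf 9, emit neighbor 2.
Step 5: leaves = {2,10}. Remove smallest leaf 2, emit neighbor 7.
Step 6: leaves = {7,10}. Remove smallest leaf 7, emit neighbor 1.
Step 7: leaves = {1,10}. Remove smallest leaf 1, emit neighbor 3.
Step 8: leaves = {3,10}. Remove smallest leaf 3, emit neighbor 4.
Done: 2 vertices remain (4, 10). Sequence = [5 10 2 2 7 1 3 4]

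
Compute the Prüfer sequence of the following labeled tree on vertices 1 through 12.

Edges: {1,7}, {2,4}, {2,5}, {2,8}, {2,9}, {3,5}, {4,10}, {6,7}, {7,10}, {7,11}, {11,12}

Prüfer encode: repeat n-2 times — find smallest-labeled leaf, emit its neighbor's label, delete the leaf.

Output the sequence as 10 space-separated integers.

Answer: 7 5 2 7 2 2 4 10 7 11

Derivation:
Step 1: leaves = {1,3,6,8,9,12}. Remove smallest leaf 1, emit neighbor 7.
Step 2: leaves = {3,6,8,9,12}. Remove smallest leaf 3, emit neighbor 5.
Step 3: leaves = {5,6,8,9,12}. Remove smallest leaf 5, emit neighbor 2.
Step 4: leaves = {6,8,9,12}. Remove smallest leaf 6, emit neighbor 7.
Step 5: leaves = {8,9,12}. Remove smallest leaf 8, emit neighbor 2.
Step 6: leaves = {9,12}. Remove smallest leaf 9, emit neighbor 2.
Step 7: leaves = {2,12}. Remove smallest leaf 2, emit neighbor 4.
Step 8: leaves = {4,12}. Remove smallest leaf 4, emit neighbor 10.
Step 9: leaves = {10,12}. Remove smallest leaf 10, emit neighbor 7.
Step 10: leaves = {7,12}. Remove smallest leaf 7, emit neighbor 11.
Done: 2 vertices remain (11, 12). Sequence = [7 5 2 7 2 2 4 10 7 11]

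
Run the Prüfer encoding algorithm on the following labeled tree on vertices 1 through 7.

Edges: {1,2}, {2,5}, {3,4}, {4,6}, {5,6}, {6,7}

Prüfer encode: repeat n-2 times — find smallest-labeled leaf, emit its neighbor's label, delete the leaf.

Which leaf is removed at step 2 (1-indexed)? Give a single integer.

Step 1: current leaves = {1,3,7}. Remove leaf 1 (neighbor: 2).
Step 2: current leaves = {2,3,7}. Remove leaf 2 (neighbor: 5).

Answer: 2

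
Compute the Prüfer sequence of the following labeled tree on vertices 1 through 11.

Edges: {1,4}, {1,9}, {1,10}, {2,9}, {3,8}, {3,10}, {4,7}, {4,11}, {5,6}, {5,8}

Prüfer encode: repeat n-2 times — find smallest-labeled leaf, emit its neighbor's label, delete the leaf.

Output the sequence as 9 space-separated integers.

Step 1: leaves = {2,6,7,11}. Remove smallest leaf 2, emit neighbor 9.
Step 2: leaves = {6,7,9,11}. Remove smallest leaf 6, emit neighbor 5.
Step 3: leaves = {5,7,9,11}. Remove smallest leaf 5, emit neighbor 8.
Step 4: leaves = {7,8,9,11}. Remove smallest leaf 7, emit neighbor 4.
Step 5: leaves = {8,9,11}. Remove smallest leaf 8, emit neighbor 3.
Step 6: leaves = {3,9,11}. Remove smallest leaf 3, emit neighbor 10.
Step 7: leaves = {9,10,11}. Remove smallest leaf 9, emit neighbor 1.
Step 8: leaves = {10,11}. Remove smallest leaf 10, emit neighbor 1.
Step 9: leaves = {1,11}. Remove smallest leaf 1, emit neighbor 4.
Done: 2 vertices remain (4, 11). Sequence = [9 5 8 4 3 10 1 1 4]

Answer: 9 5 8 4 3 10 1 1 4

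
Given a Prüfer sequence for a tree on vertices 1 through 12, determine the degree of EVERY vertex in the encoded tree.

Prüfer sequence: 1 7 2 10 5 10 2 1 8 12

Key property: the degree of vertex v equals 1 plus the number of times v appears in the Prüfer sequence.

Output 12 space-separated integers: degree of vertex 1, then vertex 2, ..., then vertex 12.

p_1 = 1: count[1] becomes 1
p_2 = 7: count[7] becomes 1
p_3 = 2: count[2] becomes 1
p_4 = 10: count[10] becomes 1
p_5 = 5: count[5] becomes 1
p_6 = 10: count[10] becomes 2
p_7 = 2: count[2] becomes 2
p_8 = 1: count[1] becomes 2
p_9 = 8: count[8] becomes 1
p_10 = 12: count[12] becomes 1
Degrees (1 + count): deg[1]=1+2=3, deg[2]=1+2=3, deg[3]=1+0=1, deg[4]=1+0=1, deg[5]=1+1=2, deg[6]=1+0=1, deg[7]=1+1=2, deg[8]=1+1=2, deg[9]=1+0=1, deg[10]=1+2=3, deg[11]=1+0=1, deg[12]=1+1=2

Answer: 3 3 1 1 2 1 2 2 1 3 1 2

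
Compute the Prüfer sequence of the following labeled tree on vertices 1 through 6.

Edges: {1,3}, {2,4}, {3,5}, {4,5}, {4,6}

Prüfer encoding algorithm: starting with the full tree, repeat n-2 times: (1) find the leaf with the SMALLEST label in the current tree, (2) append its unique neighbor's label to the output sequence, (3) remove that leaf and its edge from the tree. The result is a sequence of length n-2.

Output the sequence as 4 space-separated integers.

Step 1: leaves = {1,2,6}. Remove smallest leaf 1, emit neighbor 3.
Step 2: leaves = {2,3,6}. Remove smallest leaf 2, emit neighbor 4.
Step 3: leaves = {3,6}. Remove smallest leaf 3, emit neighbor 5.
Step 4: leaves = {5,6}. Remove smallest leaf 5, emit neighbor 4.
Done: 2 vertices remain (4, 6). Sequence = [3 4 5 4]

Answer: 3 4 5 4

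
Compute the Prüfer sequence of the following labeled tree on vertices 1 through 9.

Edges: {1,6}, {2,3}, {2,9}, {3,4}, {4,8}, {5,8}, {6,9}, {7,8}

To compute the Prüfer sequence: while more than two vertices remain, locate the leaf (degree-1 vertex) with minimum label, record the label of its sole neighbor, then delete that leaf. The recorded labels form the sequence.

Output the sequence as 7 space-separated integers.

Step 1: leaves = {1,5,7}. Remove smallest leaf 1, emit neighbor 6.
Step 2: leaves = {5,6,7}. Remove smallest leaf 5, emit neighbor 8.
Step 3: leaves = {6,7}. Remove smallest leaf 6, emit neighbor 9.
Step 4: leaves = {7,9}. Remove smallest leaf 7, emit neighbor 8.
Step 5: leaves = {8,9}. Remove smallest leaf 8, emit neighbor 4.
Step 6: leaves = {4,9}. Remove smallest leaf 4, emit neighbor 3.
Step 7: leaves = {3,9}. Remove smallest leaf 3, emit neighbor 2.
Done: 2 vertices remain (2, 9). Sequence = [6 8 9 8 4 3 2]

Answer: 6 8 9 8 4 3 2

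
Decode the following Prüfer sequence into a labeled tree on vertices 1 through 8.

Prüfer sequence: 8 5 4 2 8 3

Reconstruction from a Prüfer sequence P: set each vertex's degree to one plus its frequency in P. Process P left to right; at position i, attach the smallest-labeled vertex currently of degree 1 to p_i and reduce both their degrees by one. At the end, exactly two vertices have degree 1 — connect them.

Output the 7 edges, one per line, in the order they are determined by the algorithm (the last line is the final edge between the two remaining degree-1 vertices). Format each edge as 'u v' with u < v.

Initial degrees: {1:1, 2:2, 3:2, 4:2, 5:2, 6:1, 7:1, 8:3}
Step 1: smallest deg-1 vertex = 1, p_1 = 8. Add edge {1,8}. Now deg[1]=0, deg[8]=2.
Step 2: smallest deg-1 vertex = 6, p_2 = 5. Add edge {5,6}. Now deg[6]=0, deg[5]=1.
Step 3: smallest deg-1 vertex = 5, p_3 = 4. Add edge {4,5}. Now deg[5]=0, deg[4]=1.
Step 4: smallest deg-1 vertex = 4, p_4 = 2. Add edge {2,4}. Now deg[4]=0, deg[2]=1.
Step 5: smallest deg-1 vertex = 2, p_5 = 8. Add edge {2,8}. Now deg[2]=0, deg[8]=1.
Step 6: smallest deg-1 vertex = 7, p_6 = 3. Add edge {3,7}. Now deg[7]=0, deg[3]=1.
Final: two remaining deg-1 vertices are 3, 8. Add edge {3,8}.

Answer: 1 8
5 6
4 5
2 4
2 8
3 7
3 8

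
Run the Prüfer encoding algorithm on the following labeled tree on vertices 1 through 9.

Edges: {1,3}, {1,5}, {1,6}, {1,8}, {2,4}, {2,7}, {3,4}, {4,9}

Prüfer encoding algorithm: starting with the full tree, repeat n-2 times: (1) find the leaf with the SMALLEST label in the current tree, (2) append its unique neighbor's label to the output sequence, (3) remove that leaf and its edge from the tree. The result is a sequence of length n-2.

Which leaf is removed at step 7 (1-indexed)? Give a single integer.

Answer: 3

Derivation:
Step 1: current leaves = {5,6,7,8,9}. Remove leaf 5 (neighbor: 1).
Step 2: current leaves = {6,7,8,9}. Remove leaf 6 (neighbor: 1).
Step 3: current leaves = {7,8,9}. Remove leaf 7 (neighbor: 2).
Step 4: current leaves = {2,8,9}. Remove leaf 2 (neighbor: 4).
Step 5: current leaves = {8,9}. Remove leaf 8 (neighbor: 1).
Step 6: current leaves = {1,9}. Remove leaf 1 (neighbor: 3).
Step 7: current leaves = {3,9}. Remove leaf 3 (neighbor: 4).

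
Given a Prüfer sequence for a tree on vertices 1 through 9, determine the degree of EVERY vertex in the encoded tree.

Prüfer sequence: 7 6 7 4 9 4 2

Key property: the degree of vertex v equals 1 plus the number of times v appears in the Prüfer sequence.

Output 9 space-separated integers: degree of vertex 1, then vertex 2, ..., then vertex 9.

Answer: 1 2 1 3 1 2 3 1 2

Derivation:
p_1 = 7: count[7] becomes 1
p_2 = 6: count[6] becomes 1
p_3 = 7: count[7] becomes 2
p_4 = 4: count[4] becomes 1
p_5 = 9: count[9] becomes 1
p_6 = 4: count[4] becomes 2
p_7 = 2: count[2] becomes 1
Degrees (1 + count): deg[1]=1+0=1, deg[2]=1+1=2, deg[3]=1+0=1, deg[4]=1+2=3, deg[5]=1+0=1, deg[6]=1+1=2, deg[7]=1+2=3, deg[8]=1+0=1, deg[9]=1+1=2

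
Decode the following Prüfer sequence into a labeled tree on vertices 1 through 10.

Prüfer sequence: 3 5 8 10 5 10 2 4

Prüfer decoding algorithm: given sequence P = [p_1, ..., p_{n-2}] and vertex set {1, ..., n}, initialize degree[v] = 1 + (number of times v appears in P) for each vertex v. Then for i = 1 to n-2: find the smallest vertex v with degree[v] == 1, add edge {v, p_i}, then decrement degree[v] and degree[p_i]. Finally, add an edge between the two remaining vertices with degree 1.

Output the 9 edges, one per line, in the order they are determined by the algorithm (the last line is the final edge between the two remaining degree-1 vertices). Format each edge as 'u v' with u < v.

Initial degrees: {1:1, 2:2, 3:2, 4:2, 5:3, 6:1, 7:1, 8:2, 9:1, 10:3}
Step 1: smallest deg-1 vertex = 1, p_1 = 3. Add edge {1,3}. Now deg[1]=0, deg[3]=1.
Step 2: smallest deg-1 vertex = 3, p_2 = 5. Add edge {3,5}. Now deg[3]=0, deg[5]=2.
Step 3: smallest deg-1 vertex = 6, p_3 = 8. Add edge {6,8}. Now deg[6]=0, deg[8]=1.
Step 4: smallest deg-1 vertex = 7, p_4 = 10. Add edge {7,10}. Now deg[7]=0, deg[10]=2.
Step 5: smallest deg-1 vertex = 8, p_5 = 5. Add edge {5,8}. Now deg[8]=0, deg[5]=1.
Step 6: smallest deg-1 vertex = 5, p_6 = 10. Add edge {5,10}. Now deg[5]=0, deg[10]=1.
Step 7: smallest deg-1 vertex = 9, p_7 = 2. Add edge {2,9}. Now deg[9]=0, deg[2]=1.
Step 8: smallest deg-1 vertex = 2, p_8 = 4. Add edge {2,4}. Now deg[2]=0, deg[4]=1.
Final: two remaining deg-1 vertices are 4, 10. Add edge {4,10}.

Answer: 1 3
3 5
6 8
7 10
5 8
5 10
2 9
2 4
4 10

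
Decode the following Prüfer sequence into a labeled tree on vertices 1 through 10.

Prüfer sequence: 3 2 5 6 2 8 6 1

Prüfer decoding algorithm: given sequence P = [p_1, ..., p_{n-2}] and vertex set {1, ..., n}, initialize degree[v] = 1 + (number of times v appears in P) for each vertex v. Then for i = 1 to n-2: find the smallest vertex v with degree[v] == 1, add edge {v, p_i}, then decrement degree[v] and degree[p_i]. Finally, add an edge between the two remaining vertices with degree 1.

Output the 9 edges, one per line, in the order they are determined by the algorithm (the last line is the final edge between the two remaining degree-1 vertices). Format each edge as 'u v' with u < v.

Initial degrees: {1:2, 2:3, 3:2, 4:1, 5:2, 6:3, 7:1, 8:2, 9:1, 10:1}
Step 1: smallest deg-1 vertex = 4, p_1 = 3. Add edge {3,4}. Now deg[4]=0, deg[3]=1.
Step 2: smallest deg-1 vertex = 3, p_2 = 2. Add edge {2,3}. Now deg[3]=0, deg[2]=2.
Step 3: smallest deg-1 vertex = 7, p_3 = 5. Add edge {5,7}. Now deg[7]=0, deg[5]=1.
Step 4: smallest deg-1 vertex = 5, p_4 = 6. Add edge {5,6}. Now deg[5]=0, deg[6]=2.
Step 5: smallest deg-1 vertex = 9, p_5 = 2. Add edge {2,9}. Now deg[9]=0, deg[2]=1.
Step 6: smallest deg-1 vertex = 2, p_6 = 8. Add edge {2,8}. Now deg[2]=0, deg[8]=1.
Step 7: smallest deg-1 vertex = 8, p_7 = 6. Add edge {6,8}. Now deg[8]=0, deg[6]=1.
Step 8: smallest deg-1 vertex = 6, p_8 = 1. Add edge {1,6}. Now deg[6]=0, deg[1]=1.
Final: two remaining deg-1 vertices are 1, 10. Add edge {1,10}.

Answer: 3 4
2 3
5 7
5 6
2 9
2 8
6 8
1 6
1 10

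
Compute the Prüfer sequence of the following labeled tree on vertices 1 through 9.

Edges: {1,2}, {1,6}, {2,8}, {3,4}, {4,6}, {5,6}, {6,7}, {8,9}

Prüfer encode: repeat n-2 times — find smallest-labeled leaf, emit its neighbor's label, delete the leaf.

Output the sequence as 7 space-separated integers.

Answer: 4 6 6 6 1 2 8

Derivation:
Step 1: leaves = {3,5,7,9}. Remove smallest leaf 3, emit neighbor 4.
Step 2: leaves = {4,5,7,9}. Remove smallest leaf 4, emit neighbor 6.
Step 3: leaves = {5,7,9}. Remove smallest leaf 5, emit neighbor 6.
Step 4: leaves = {7,9}. Remove smallest leaf 7, emit neighbor 6.
Step 5: leaves = {6,9}. Remove smallest leaf 6, emit neighbor 1.
Step 6: leaves = {1,9}. Remove smallest leaf 1, emit neighbor 2.
Step 7: leaves = {2,9}. Remove smallest leaf 2, emit neighbor 8.
Done: 2 vertices remain (8, 9). Sequence = [4 6 6 6 1 2 8]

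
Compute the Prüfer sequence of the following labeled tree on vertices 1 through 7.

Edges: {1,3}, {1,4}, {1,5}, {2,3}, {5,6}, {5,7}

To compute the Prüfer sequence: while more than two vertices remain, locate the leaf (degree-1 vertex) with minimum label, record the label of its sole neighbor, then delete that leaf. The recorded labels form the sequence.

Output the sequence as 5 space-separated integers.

Answer: 3 1 1 5 5

Derivation:
Step 1: leaves = {2,4,6,7}. Remove smallest leaf 2, emit neighbor 3.
Step 2: leaves = {3,4,6,7}. Remove smallest leaf 3, emit neighbor 1.
Step 3: leaves = {4,6,7}. Remove smallest leaf 4, emit neighbor 1.
Step 4: leaves = {1,6,7}. Remove smallest leaf 1, emit neighbor 5.
Step 5: leaves = {6,7}. Remove smallest leaf 6, emit neighbor 5.
Done: 2 vertices remain (5, 7). Sequence = [3 1 1 5 5]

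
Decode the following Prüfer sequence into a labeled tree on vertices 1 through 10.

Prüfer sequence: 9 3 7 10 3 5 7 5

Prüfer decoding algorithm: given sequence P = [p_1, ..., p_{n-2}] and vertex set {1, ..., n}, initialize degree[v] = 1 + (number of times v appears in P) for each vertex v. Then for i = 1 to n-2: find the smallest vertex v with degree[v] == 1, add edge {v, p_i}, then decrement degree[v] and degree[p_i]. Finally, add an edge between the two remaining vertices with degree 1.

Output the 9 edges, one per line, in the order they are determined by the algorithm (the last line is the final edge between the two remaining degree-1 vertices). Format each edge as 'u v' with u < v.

Answer: 1 9
2 3
4 7
6 10
3 8
3 5
7 9
5 7
5 10

Derivation:
Initial degrees: {1:1, 2:1, 3:3, 4:1, 5:3, 6:1, 7:3, 8:1, 9:2, 10:2}
Step 1: smallest deg-1 vertex = 1, p_1 = 9. Add edge {1,9}. Now deg[1]=0, deg[9]=1.
Step 2: smallest deg-1 vertex = 2, p_2 = 3. Add edge {2,3}. Now deg[2]=0, deg[3]=2.
Step 3: smallest deg-1 vertex = 4, p_3 = 7. Add edge {4,7}. Now deg[4]=0, deg[7]=2.
Step 4: smallest deg-1 vertex = 6, p_4 = 10. Add edge {6,10}. Now deg[6]=0, deg[10]=1.
Step 5: smallest deg-1 vertex = 8, p_5 = 3. Add edge {3,8}. Now deg[8]=0, deg[3]=1.
Step 6: smallest deg-1 vertex = 3, p_6 = 5. Add edge {3,5}. Now deg[3]=0, deg[5]=2.
Step 7: smallest deg-1 vertex = 9, p_7 = 7. Add edge {7,9}. Now deg[9]=0, deg[7]=1.
Step 8: smallest deg-1 vertex = 7, p_8 = 5. Add edge {5,7}. Now deg[7]=0, deg[5]=1.
Final: two remaining deg-1 vertices are 5, 10. Add edge {5,10}.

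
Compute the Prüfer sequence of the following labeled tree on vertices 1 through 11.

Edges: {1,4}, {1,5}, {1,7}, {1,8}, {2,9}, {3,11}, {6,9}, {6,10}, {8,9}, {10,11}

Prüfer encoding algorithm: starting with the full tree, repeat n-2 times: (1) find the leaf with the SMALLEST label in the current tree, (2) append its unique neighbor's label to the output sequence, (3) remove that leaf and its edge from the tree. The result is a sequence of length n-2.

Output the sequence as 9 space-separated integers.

Step 1: leaves = {2,3,4,5,7}. Remove smallest leaf 2, emit neighbor 9.
Step 2: leaves = {3,4,5,7}. Remove smallest leaf 3, emit neighbor 11.
Step 3: leaves = {4,5,7,11}. Remove smallest leaf 4, emit neighbor 1.
Step 4: leaves = {5,7,11}. Remove smallest leaf 5, emit neighbor 1.
Step 5: leaves = {7,11}. Remove smallest leaf 7, emit neighbor 1.
Step 6: leaves = {1,11}. Remove smallest leaf 1, emit neighbor 8.
Step 7: leaves = {8,11}. Remove smallest leaf 8, emit neighbor 9.
Step 8: leaves = {9,11}. Remove smallest leaf 9, emit neighbor 6.
Step 9: leaves = {6,11}. Remove smallest leaf 6, emit neighbor 10.
Done: 2 vertices remain (10, 11). Sequence = [9 11 1 1 1 8 9 6 10]

Answer: 9 11 1 1 1 8 9 6 10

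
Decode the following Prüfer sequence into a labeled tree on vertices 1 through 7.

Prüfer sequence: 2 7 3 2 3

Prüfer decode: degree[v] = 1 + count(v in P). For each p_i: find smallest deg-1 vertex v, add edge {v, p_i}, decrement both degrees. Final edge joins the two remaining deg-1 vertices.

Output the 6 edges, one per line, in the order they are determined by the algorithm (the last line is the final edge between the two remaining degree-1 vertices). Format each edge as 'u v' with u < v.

Answer: 1 2
4 7
3 5
2 6
2 3
3 7

Derivation:
Initial degrees: {1:1, 2:3, 3:3, 4:1, 5:1, 6:1, 7:2}
Step 1: smallest deg-1 vertex = 1, p_1 = 2. Add edge {1,2}. Now deg[1]=0, deg[2]=2.
Step 2: smallest deg-1 vertex = 4, p_2 = 7. Add edge {4,7}. Now deg[4]=0, deg[7]=1.
Step 3: smallest deg-1 vertex = 5, p_3 = 3. Add edge {3,5}. Now deg[5]=0, deg[3]=2.
Step 4: smallest deg-1 vertex = 6, p_4 = 2. Add edge {2,6}. Now deg[6]=0, deg[2]=1.
Step 5: smallest deg-1 vertex = 2, p_5 = 3. Add edge {2,3}. Now deg[2]=0, deg[3]=1.
Final: two remaining deg-1 vertices are 3, 7. Add edge {3,7}.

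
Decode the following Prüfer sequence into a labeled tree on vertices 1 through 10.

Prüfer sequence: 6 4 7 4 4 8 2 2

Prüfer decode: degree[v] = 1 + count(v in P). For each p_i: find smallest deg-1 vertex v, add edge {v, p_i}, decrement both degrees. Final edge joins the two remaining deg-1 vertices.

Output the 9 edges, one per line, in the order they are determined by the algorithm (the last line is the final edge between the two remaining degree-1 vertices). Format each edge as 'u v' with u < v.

Initial degrees: {1:1, 2:3, 3:1, 4:4, 5:1, 6:2, 7:2, 8:2, 9:1, 10:1}
Step 1: smallest deg-1 vertex = 1, p_1 = 6. Add edge {1,6}. Now deg[1]=0, deg[6]=1.
Step 2: smallest deg-1 vertex = 3, p_2 = 4. Add edge {3,4}. Now deg[3]=0, deg[4]=3.
Step 3: smallest deg-1 vertex = 5, p_3 = 7. Add edge {5,7}. Now deg[5]=0, deg[7]=1.
Step 4: smallest deg-1 vertex = 6, p_4 = 4. Add edge {4,6}. Now deg[6]=0, deg[4]=2.
Step 5: smallest deg-1 vertex = 7, p_5 = 4. Add edge {4,7}. Now deg[7]=0, deg[4]=1.
Step 6: smallest deg-1 vertex = 4, p_6 = 8. Add edge {4,8}. Now deg[4]=0, deg[8]=1.
Step 7: smallest deg-1 vertex = 8, p_7 = 2. Add edge {2,8}. Now deg[8]=0, deg[2]=2.
Step 8: smallest deg-1 vertex = 9, p_8 = 2. Add edge {2,9}. Now deg[9]=0, deg[2]=1.
Final: two remaining deg-1 vertices are 2, 10. Add edge {2,10}.

Answer: 1 6
3 4
5 7
4 6
4 7
4 8
2 8
2 9
2 10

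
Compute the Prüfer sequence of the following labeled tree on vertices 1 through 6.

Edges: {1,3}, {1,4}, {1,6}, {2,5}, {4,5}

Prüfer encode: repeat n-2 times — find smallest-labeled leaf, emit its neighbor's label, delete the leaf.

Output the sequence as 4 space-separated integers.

Step 1: leaves = {2,3,6}. Remove smallest leaf 2, emit neighbor 5.
Step 2: leaves = {3,5,6}. Remove smallest leaf 3, emit neighbor 1.
Step 3: leaves = {5,6}. Remove smallest leaf 5, emit neighbor 4.
Step 4: leaves = {4,6}. Remove smallest leaf 4, emit neighbor 1.
Done: 2 vertices remain (1, 6). Sequence = [5 1 4 1]

Answer: 5 1 4 1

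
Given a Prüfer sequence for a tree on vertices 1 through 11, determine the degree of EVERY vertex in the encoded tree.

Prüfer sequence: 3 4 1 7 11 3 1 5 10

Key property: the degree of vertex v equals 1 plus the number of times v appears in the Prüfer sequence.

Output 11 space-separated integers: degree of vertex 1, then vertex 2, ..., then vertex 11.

p_1 = 3: count[3] becomes 1
p_2 = 4: count[4] becomes 1
p_3 = 1: count[1] becomes 1
p_4 = 7: count[7] becomes 1
p_5 = 11: count[11] becomes 1
p_6 = 3: count[3] becomes 2
p_7 = 1: count[1] becomes 2
p_8 = 5: count[5] becomes 1
p_9 = 10: count[10] becomes 1
Degrees (1 + count): deg[1]=1+2=3, deg[2]=1+0=1, deg[3]=1+2=3, deg[4]=1+1=2, deg[5]=1+1=2, deg[6]=1+0=1, deg[7]=1+1=2, deg[8]=1+0=1, deg[9]=1+0=1, deg[10]=1+1=2, deg[11]=1+1=2

Answer: 3 1 3 2 2 1 2 1 1 2 2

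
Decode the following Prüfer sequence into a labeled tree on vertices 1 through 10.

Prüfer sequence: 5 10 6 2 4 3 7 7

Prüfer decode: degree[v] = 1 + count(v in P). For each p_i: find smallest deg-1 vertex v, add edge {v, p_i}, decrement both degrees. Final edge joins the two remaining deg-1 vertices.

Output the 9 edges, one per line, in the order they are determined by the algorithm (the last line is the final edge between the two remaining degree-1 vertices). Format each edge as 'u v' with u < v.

Initial degrees: {1:1, 2:2, 3:2, 4:2, 5:2, 6:2, 7:3, 8:1, 9:1, 10:2}
Step 1: smallest deg-1 vertex = 1, p_1 = 5. Add edge {1,5}. Now deg[1]=0, deg[5]=1.
Step 2: smallest deg-1 vertex = 5, p_2 = 10. Add edge {5,10}. Now deg[5]=0, deg[10]=1.
Step 3: smallest deg-1 vertex = 8, p_3 = 6. Add edge {6,8}. Now deg[8]=0, deg[6]=1.
Step 4: smallest deg-1 vertex = 6, p_4 = 2. Add edge {2,6}. Now deg[6]=0, deg[2]=1.
Step 5: smallest deg-1 vertex = 2, p_5 = 4. Add edge {2,4}. Now deg[2]=0, deg[4]=1.
Step 6: smallest deg-1 vertex = 4, p_6 = 3. Add edge {3,4}. Now deg[4]=0, deg[3]=1.
Step 7: smallest deg-1 vertex = 3, p_7 = 7. Add edge {3,7}. Now deg[3]=0, deg[7]=2.
Step 8: smallest deg-1 vertex = 9, p_8 = 7. Add edge {7,9}. Now deg[9]=0, deg[7]=1.
Final: two remaining deg-1 vertices are 7, 10. Add edge {7,10}.

Answer: 1 5
5 10
6 8
2 6
2 4
3 4
3 7
7 9
7 10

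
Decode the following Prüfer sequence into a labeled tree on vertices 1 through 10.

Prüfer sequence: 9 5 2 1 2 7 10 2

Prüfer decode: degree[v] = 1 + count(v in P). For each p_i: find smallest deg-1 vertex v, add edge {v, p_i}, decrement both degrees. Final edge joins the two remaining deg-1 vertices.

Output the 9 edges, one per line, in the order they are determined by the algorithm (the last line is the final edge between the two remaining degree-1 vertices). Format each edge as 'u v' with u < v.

Initial degrees: {1:2, 2:4, 3:1, 4:1, 5:2, 6:1, 7:2, 8:1, 9:2, 10:2}
Step 1: smallest deg-1 vertex = 3, p_1 = 9. Add edge {3,9}. Now deg[3]=0, deg[9]=1.
Step 2: smallest deg-1 vertex = 4, p_2 = 5. Add edge {4,5}. Now deg[4]=0, deg[5]=1.
Step 3: smallest deg-1 vertex = 5, p_3 = 2. Add edge {2,5}. Now deg[5]=0, deg[2]=3.
Step 4: smallest deg-1 vertex = 6, p_4 = 1. Add edge {1,6}. Now deg[6]=0, deg[1]=1.
Step 5: smallest deg-1 vertex = 1, p_5 = 2. Add edge {1,2}. Now deg[1]=0, deg[2]=2.
Step 6: smallest deg-1 vertex = 8, p_6 = 7. Add edge {7,8}. Now deg[8]=0, deg[7]=1.
Step 7: smallest deg-1 vertex = 7, p_7 = 10. Add edge {7,10}. Now deg[7]=0, deg[10]=1.
Step 8: smallest deg-1 vertex = 9, p_8 = 2. Add edge {2,9}. Now deg[9]=0, deg[2]=1.
Final: two remaining deg-1 vertices are 2, 10. Add edge {2,10}.

Answer: 3 9
4 5
2 5
1 6
1 2
7 8
7 10
2 9
2 10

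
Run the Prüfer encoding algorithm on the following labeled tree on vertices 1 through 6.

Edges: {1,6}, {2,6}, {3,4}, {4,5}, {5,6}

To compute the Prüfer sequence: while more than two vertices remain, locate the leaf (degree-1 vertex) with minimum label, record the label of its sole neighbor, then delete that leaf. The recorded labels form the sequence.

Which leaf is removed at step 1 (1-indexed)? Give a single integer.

Step 1: current leaves = {1,2,3}. Remove leaf 1 (neighbor: 6).

Answer: 1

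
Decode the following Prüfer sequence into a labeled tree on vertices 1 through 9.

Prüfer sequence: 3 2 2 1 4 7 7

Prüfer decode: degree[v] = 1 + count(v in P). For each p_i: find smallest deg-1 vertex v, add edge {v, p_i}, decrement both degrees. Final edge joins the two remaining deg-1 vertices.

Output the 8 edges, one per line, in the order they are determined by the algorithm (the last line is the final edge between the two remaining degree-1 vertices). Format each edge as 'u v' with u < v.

Answer: 3 5
2 3
2 6
1 2
1 4
4 7
7 8
7 9

Derivation:
Initial degrees: {1:2, 2:3, 3:2, 4:2, 5:1, 6:1, 7:3, 8:1, 9:1}
Step 1: smallest deg-1 vertex = 5, p_1 = 3. Add edge {3,5}. Now deg[5]=0, deg[3]=1.
Step 2: smallest deg-1 vertex = 3, p_2 = 2. Add edge {2,3}. Now deg[3]=0, deg[2]=2.
Step 3: smallest deg-1 vertex = 6, p_3 = 2. Add edge {2,6}. Now deg[6]=0, deg[2]=1.
Step 4: smallest deg-1 vertex = 2, p_4 = 1. Add edge {1,2}. Now deg[2]=0, deg[1]=1.
Step 5: smallest deg-1 vertex = 1, p_5 = 4. Add edge {1,4}. Now deg[1]=0, deg[4]=1.
Step 6: smallest deg-1 vertex = 4, p_6 = 7. Add edge {4,7}. Now deg[4]=0, deg[7]=2.
Step 7: smallest deg-1 vertex = 8, p_7 = 7. Add edge {7,8}. Now deg[8]=0, deg[7]=1.
Final: two remaining deg-1 vertices are 7, 9. Add edge {7,9}.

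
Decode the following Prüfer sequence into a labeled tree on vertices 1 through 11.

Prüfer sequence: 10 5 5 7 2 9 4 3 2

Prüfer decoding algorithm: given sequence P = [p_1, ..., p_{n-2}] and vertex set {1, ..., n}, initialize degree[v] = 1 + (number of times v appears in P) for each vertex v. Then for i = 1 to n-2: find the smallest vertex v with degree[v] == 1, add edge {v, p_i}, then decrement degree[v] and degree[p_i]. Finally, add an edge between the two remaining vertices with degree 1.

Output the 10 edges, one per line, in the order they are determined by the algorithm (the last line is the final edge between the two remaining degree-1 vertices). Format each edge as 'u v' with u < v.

Answer: 1 10
5 6
5 8
5 7
2 7
9 10
4 9
3 4
2 3
2 11

Derivation:
Initial degrees: {1:1, 2:3, 3:2, 4:2, 5:3, 6:1, 7:2, 8:1, 9:2, 10:2, 11:1}
Step 1: smallest deg-1 vertex = 1, p_1 = 10. Add edge {1,10}. Now deg[1]=0, deg[10]=1.
Step 2: smallest deg-1 vertex = 6, p_2 = 5. Add edge {5,6}. Now deg[6]=0, deg[5]=2.
Step 3: smallest deg-1 vertex = 8, p_3 = 5. Add edge {5,8}. Now deg[8]=0, deg[5]=1.
Step 4: smallest deg-1 vertex = 5, p_4 = 7. Add edge {5,7}. Now deg[5]=0, deg[7]=1.
Step 5: smallest deg-1 vertex = 7, p_5 = 2. Add edge {2,7}. Now deg[7]=0, deg[2]=2.
Step 6: smallest deg-1 vertex = 10, p_6 = 9. Add edge {9,10}. Now deg[10]=0, deg[9]=1.
Step 7: smallest deg-1 vertex = 9, p_7 = 4. Add edge {4,9}. Now deg[9]=0, deg[4]=1.
Step 8: smallest deg-1 vertex = 4, p_8 = 3. Add edge {3,4}. Now deg[4]=0, deg[3]=1.
Step 9: smallest deg-1 vertex = 3, p_9 = 2. Add edge {2,3}. Now deg[3]=0, deg[2]=1.
Final: two remaining deg-1 vertices are 2, 11. Add edge {2,11}.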